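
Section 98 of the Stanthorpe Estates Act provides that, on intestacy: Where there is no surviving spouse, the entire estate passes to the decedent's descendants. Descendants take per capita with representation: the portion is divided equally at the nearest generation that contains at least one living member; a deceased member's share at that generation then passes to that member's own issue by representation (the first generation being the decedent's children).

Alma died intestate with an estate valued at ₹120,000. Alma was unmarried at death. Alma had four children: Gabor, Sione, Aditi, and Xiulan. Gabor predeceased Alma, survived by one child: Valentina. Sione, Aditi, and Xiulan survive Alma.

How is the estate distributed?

The entire ₹120,000 passes to the descendants.
That amount (₹120,000) is divided into 4 shares of ₹30,000: Sione, Aditi, and Xiulan each take ₹30,000; Gabor's ₹30,000 share passes to Gabor's issue.
Gabor's share (₹30,000) passes entirely to Valentina.

Valentina: ₹30,000; Sione: ₹30,000; Aditi: ₹30,000; Xiulan: ₹30,000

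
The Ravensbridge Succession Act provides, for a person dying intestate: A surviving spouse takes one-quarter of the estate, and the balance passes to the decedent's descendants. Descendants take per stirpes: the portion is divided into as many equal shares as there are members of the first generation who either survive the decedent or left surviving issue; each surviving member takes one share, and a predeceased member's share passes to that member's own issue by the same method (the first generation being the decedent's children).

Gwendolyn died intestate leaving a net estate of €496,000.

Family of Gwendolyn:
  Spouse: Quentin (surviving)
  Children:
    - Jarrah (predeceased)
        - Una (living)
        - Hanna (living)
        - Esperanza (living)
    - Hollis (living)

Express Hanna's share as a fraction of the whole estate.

Quentin takes one-quarter of €496,000 = €124,000. The remaining €372,000 passes to the descendants.
The descendants' portion (€372,000) is divided into 2 shares of €186,000: Hollis takes €186,000; Jarrah's €186,000 share passes to Jarrah's issue.
Jarrah's share (€186,000) is divided into 3 shares of €62,000: Una, Hanna, and Esperanza each take €62,000.

Hanna receives 1/8 of the estate.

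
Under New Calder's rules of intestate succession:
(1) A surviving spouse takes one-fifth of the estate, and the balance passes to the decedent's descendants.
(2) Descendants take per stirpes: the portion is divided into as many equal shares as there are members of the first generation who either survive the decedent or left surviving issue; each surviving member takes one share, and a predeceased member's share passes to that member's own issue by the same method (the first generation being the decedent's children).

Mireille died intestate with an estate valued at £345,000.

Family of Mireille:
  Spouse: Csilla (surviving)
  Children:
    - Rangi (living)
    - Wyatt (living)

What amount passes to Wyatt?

Wyatt receives £138,000.

Csilla takes one-fifth of £345,000 = £69,000. The remaining £276,000 passes to the descendants.
The descendants' portion (£276,000) is divided into 2 shares of £138,000: Rangi and Wyatt each take £138,000.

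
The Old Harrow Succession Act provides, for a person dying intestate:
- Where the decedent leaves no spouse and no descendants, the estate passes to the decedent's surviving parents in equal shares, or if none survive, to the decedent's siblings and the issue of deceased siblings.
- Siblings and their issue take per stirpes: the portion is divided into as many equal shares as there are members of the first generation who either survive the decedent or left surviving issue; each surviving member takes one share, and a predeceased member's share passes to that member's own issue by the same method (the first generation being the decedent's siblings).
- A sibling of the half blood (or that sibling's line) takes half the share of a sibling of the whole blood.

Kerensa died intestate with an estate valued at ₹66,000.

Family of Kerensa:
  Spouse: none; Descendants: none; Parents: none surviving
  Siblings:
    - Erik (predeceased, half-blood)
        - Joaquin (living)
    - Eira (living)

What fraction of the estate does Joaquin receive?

The entire ₹66,000 passes to the siblings and their issue.
Counting each half-blood sibling's line as half a unit, there are 3/2 units in ₹66,000, so one unit is ₹44,000. Whole-blood lines (Eira) take ₹44,000 each; half-blood lines (Erik) take ₹22,000 each.
Erik's share (₹22,000) passes entirely to Joaquin.

Joaquin receives 1/3 of the estate.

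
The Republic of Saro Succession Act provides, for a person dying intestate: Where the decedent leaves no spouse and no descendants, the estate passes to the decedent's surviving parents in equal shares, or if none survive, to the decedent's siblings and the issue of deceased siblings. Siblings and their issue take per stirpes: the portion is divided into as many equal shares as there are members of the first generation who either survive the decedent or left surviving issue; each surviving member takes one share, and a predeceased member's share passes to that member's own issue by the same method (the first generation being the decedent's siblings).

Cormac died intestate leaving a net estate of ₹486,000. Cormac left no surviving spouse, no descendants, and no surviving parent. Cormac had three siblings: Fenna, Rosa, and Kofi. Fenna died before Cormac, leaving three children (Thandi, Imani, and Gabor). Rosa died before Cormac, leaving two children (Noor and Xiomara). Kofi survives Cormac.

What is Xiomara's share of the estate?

Xiomara receives ₹81,000.

The entire ₹486,000 passes to the siblings and their issue.
That amount (₹486,000) is divided into 3 shares of ₹162,000: Kofi takes ₹162,000; Fenna's ₹162,000 share passes to Fenna's issue; Rosa's ₹162,000 share passes to Rosa's issue.
Fenna's share (₹162,000) is divided into 3 shares of ₹54,000: Thandi, Imani, and Gabor each take ₹54,000.
Rosa's share (₹162,000) is divided into 2 shares of ₹81,000: Noor and Xiomara each take ₹81,000.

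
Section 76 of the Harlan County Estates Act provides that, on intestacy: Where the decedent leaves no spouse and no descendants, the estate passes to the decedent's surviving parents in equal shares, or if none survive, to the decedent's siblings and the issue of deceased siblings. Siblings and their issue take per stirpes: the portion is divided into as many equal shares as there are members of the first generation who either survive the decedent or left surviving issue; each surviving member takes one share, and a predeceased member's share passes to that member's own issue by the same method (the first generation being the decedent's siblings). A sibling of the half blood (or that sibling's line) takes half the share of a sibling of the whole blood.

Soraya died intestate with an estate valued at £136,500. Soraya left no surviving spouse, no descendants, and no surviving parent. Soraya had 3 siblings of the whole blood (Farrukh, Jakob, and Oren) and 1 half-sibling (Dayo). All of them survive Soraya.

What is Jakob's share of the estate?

The entire £136,500 passes to the siblings and their issue.
Counting each half-blood sibling's line as half a unit, there are 7/2 units in £136,500, so one unit is £39,000. Whole-blood lines (Farrukh, Jakob, and Oren) take £39,000 each; half-blood lines (Dayo) take £19,500 each.

Jakob receives £39,000.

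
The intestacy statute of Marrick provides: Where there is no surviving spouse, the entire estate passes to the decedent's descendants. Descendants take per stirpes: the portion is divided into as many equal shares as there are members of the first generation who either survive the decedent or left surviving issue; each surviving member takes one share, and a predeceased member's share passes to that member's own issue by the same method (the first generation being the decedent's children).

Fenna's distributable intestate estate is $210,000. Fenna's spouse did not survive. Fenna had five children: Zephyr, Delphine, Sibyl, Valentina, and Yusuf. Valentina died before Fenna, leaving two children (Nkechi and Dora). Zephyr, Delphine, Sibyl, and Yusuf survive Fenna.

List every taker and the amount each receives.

The entire $210,000 passes to the descendants.
That amount ($210,000) is divided into 5 shares of $42,000: Zephyr, Delphine, Sibyl, and Yusuf each take $42,000; Valentina's $42,000 share passes to Valentina's issue.
Valentina's share ($42,000) is divided into 2 shares of $21,000: Nkechi and Dora each take $21,000.

Zephyr: $42,000; Delphine: $42,000; Sibyl: $42,000; Nkechi: $21,000; Dora: $21,000; Yusuf: $42,000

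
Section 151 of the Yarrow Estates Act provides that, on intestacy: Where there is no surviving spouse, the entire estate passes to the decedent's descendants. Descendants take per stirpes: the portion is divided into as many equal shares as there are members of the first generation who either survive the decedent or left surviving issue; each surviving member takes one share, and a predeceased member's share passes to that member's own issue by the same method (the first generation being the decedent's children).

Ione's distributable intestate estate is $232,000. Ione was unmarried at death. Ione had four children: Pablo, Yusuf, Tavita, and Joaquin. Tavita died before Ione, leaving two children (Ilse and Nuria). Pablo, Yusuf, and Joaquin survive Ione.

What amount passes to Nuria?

The entire $232,000 passes to the descendants.
That amount ($232,000) is divided into 4 shares of $58,000: Pablo, Yusuf, and Joaquin each take $58,000; Tavita's $58,000 share passes to Tavita's issue.
Tavita's share ($58,000) is divided into 2 shares of $29,000: Ilse and Nuria each take $29,000.

Nuria receives $29,000.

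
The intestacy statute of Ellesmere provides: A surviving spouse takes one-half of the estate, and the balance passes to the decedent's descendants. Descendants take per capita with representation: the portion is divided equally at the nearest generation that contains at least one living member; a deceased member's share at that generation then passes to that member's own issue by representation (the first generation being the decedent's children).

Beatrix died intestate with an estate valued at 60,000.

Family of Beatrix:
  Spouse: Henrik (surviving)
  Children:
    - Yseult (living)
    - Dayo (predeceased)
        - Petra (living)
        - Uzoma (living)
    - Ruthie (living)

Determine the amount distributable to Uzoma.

Uzoma receives 5,000.

Henrik takes one-half of 60,000 = 30,000. The remaining 30,000 passes to the descendants.
The descendants' portion (30,000) is divided into 3 shares of 10,000: Yseult and Ruthie each take 10,000; Dayo's 10,000 share passes to Dayo's issue.
Dayo's share (10,000) is divided into 2 shares of 5,000: Petra and Uzoma each take 5,000.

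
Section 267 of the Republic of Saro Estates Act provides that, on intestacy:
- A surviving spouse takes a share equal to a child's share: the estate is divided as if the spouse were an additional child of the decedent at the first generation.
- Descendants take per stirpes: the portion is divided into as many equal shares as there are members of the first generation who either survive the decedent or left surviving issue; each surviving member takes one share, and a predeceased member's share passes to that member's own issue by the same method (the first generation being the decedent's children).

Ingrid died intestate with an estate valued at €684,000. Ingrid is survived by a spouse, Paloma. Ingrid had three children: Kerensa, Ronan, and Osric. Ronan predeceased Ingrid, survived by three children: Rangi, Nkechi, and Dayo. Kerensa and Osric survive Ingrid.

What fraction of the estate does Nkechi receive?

The spouse counts as an additional share at the children's level, so there are 4 primary shares of €171,000. Paloma takes one such share (€171,000).
The children's combined portion (€513,000) is divided into 3 shares of €171,000: Kerensa and Osric each take €171,000; Ronan's €171,000 share passes to Ronan's issue.
Ronan's share (€171,000) is divided into 3 shares of €57,000: Rangi, Nkechi, and Dayo each take €57,000.

Nkechi receives 1/12 of the estate.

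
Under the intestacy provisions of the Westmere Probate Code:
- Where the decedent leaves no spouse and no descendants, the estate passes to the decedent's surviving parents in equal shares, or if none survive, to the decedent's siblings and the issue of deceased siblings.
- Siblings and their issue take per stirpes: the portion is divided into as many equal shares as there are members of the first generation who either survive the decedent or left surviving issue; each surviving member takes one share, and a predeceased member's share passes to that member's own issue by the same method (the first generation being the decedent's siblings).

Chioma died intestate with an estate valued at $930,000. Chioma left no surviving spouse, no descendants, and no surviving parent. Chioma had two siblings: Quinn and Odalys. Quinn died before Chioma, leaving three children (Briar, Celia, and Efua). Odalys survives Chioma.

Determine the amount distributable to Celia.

Celia receives $155,000.

The entire $930,000 passes to the siblings and their issue.
That amount ($930,000) is divided into 2 shares of $465,000: Odalys takes $465,000; Quinn's $465,000 share passes to Quinn's issue.
Quinn's share ($465,000) is divided into 3 shares of $155,000: Briar, Celia, and Efua each take $155,000.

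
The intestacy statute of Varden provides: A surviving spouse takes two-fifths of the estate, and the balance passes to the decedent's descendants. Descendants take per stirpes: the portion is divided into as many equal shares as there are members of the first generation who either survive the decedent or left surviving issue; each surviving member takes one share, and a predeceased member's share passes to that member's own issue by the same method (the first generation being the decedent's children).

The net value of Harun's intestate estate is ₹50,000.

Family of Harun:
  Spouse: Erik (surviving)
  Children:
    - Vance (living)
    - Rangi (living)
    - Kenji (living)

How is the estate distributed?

Erik: ₹20,000; Vance: ₹10,000; Rangi: ₹10,000; Kenji: ₹10,000

Erik takes two-fifths of ₹50,000 = ₹20,000. The remaining ₹30,000 passes to the descendants.
The descendants' portion (₹30,000) is divided into 3 shares of ₹10,000: Vance, Rangi, and Kenji each take ₹10,000.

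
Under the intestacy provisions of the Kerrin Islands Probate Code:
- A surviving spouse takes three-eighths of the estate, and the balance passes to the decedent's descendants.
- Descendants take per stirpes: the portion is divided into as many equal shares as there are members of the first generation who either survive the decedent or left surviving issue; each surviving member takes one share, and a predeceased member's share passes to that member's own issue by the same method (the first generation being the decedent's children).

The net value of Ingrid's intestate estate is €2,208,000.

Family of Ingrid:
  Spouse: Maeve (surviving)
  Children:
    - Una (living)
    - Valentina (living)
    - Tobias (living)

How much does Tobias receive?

Maeve takes three-eighths of €2,208,000 = €828,000. The remaining €1,380,000 passes to the descendants.
The descendants' portion (€1,380,000) is divided into 3 shares of €460,000: Una, Valentina, and Tobias each take €460,000.

Tobias receives €460,000.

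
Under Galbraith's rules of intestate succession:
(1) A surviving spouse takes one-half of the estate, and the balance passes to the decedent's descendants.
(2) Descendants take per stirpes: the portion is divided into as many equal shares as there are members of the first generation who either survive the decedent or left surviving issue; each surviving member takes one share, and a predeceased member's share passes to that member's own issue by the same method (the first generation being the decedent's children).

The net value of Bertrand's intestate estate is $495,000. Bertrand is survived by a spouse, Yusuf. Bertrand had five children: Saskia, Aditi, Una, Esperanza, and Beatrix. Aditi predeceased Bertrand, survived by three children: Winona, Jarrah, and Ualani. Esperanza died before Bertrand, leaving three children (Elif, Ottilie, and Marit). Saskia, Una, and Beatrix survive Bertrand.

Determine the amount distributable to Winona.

Winona receives $16,500.

Yusuf takes one-half of $495,000 = $247,500. The remaining $247,500 passes to the descendants.
The descendants' portion ($247,500) is divided into 5 shares of $49,500: Saskia, Una, and Beatrix each take $49,500; Aditi's $49,500 share passes to Aditi's issue; Esperanza's $49,500 share passes to Esperanza's issue.
Aditi's share ($49,500) is divided into 3 shares of $16,500: Winona, Jarrah, and Ualani each take $16,500.
Esperanza's share ($49,500) is divided into 3 shares of $16,500: Elif, Ottilie, and Marit each take $16,500.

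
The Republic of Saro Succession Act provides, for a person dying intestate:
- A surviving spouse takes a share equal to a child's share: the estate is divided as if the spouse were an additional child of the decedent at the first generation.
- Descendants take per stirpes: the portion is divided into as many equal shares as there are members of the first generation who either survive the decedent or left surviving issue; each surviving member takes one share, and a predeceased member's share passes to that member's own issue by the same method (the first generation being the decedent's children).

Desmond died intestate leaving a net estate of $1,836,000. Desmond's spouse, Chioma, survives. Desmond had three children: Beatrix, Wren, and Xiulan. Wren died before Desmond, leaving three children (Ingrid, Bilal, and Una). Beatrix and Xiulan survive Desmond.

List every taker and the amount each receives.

The spouse counts as an additional share at the children's level, so there are 4 primary shares of $459,000. Chioma takes one such share ($459,000).
The children's combined portion ($1,377,000) is divided into 3 shares of $459,000: Beatrix and Xiulan each take $459,000; Wren's $459,000 share passes to Wren's issue.
Wren's share ($459,000) is divided into 3 shares of $153,000: Ingrid, Bilal, and Una each take $153,000.

Chioma: $459,000; Beatrix: $459,000; Ingrid: $153,000; Bilal: $153,000; Una: $153,000; Xiulan: $459,000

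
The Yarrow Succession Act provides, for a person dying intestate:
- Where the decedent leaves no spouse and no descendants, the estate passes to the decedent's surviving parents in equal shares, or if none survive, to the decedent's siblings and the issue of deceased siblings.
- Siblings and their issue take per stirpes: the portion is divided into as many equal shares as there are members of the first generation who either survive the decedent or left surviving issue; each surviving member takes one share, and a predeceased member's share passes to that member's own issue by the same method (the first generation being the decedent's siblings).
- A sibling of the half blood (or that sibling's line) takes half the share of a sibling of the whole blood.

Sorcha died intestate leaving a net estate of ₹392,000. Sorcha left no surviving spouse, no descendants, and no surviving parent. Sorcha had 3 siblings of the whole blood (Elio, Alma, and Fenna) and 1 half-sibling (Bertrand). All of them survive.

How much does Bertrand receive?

Bertrand receives ₹56,000.

The entire ₹392,000 passes to the siblings and their issue.
Counting each half-blood sibling's line as half a unit, there are 7/2 units in ₹392,000, so one unit is ₹112,000. Whole-blood lines (Elio, Alma, and Fenna) take ₹112,000 each; half-blood lines (Bertrand) take ₹56,000 each.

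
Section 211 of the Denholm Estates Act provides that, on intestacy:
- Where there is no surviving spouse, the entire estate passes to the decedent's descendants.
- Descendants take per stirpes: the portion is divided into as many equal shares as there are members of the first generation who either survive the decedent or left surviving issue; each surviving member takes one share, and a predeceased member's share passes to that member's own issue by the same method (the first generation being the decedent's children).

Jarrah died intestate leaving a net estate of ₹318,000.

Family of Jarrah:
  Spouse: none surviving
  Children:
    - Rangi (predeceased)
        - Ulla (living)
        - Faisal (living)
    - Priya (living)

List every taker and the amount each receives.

Ulla: ₹79,500; Faisal: ₹79,500; Priya: ₹159,000

The entire ₹318,000 passes to the descendants.
That amount (₹318,000) is divided into 2 shares of ₹159,000: Priya takes ₹159,000; Rangi's ₹159,000 share passes to Rangi's issue.
Rangi's share (₹159,000) is divided into 2 shares of ₹79,500: Ulla and Faisal each take ₹79,500.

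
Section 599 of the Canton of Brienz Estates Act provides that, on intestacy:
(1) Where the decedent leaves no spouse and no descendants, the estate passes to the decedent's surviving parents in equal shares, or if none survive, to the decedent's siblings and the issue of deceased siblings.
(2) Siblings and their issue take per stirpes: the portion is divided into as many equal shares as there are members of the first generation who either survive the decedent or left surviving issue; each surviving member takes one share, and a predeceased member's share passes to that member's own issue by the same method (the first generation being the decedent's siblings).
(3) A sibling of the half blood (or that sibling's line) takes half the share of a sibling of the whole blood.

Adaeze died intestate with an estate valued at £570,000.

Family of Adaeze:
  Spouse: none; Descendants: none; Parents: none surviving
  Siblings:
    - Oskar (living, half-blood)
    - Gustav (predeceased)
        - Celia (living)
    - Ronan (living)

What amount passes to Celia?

Celia receives £228,000.

The entire £570,000 passes to the siblings and their issue.
Counting each half-blood sibling's line as half a unit, there are 5/2 units in £570,000, so one unit is £228,000. Whole-blood lines (Gustav and Ronan) take £228,000 each; half-blood lines (Oskar) take £114,000 each.
Gustav's share (£228,000) passes entirely to Celia.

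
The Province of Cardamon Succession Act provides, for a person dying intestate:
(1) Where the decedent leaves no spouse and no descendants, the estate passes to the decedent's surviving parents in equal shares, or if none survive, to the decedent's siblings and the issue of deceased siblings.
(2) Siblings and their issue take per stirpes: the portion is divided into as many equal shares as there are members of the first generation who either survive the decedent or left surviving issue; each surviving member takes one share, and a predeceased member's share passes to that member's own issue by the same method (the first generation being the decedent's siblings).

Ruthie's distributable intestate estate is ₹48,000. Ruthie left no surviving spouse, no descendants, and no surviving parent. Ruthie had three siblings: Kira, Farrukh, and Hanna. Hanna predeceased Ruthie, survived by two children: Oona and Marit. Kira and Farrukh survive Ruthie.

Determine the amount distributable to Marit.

Marit receives ₹8,000.

The entire ₹48,000 passes to the siblings and their issue.
That amount (₹48,000) is divided into 3 shares of ₹16,000: Kira and Farrukh each take ₹16,000; Hanna's ₹16,000 share passes to Hanna's issue.
Hanna's share (₹16,000) is divided into 2 shares of ₹8,000: Oona and Marit each take ₹8,000.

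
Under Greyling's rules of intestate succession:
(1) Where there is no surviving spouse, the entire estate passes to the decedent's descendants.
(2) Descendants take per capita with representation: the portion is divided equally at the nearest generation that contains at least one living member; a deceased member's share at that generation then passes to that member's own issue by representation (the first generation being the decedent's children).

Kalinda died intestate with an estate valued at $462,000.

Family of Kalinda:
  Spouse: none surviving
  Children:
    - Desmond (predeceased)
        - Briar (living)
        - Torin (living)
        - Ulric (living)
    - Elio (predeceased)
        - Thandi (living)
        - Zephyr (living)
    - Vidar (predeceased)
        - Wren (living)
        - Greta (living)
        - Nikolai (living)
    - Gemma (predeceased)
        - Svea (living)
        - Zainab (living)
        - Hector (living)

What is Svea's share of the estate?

Svea receives $42,000.

The entire $462,000 passes to the descendants.
No child survives, so the initial division is made at the grandchildren's generation.
That amount ($462,000) is divided into 11 shares of $42,000: Briar, Torin, Ulric, Thandi, Zephyr, Wren, Greta, Nikolai, Svea, Zainab, and Hector each take $42,000.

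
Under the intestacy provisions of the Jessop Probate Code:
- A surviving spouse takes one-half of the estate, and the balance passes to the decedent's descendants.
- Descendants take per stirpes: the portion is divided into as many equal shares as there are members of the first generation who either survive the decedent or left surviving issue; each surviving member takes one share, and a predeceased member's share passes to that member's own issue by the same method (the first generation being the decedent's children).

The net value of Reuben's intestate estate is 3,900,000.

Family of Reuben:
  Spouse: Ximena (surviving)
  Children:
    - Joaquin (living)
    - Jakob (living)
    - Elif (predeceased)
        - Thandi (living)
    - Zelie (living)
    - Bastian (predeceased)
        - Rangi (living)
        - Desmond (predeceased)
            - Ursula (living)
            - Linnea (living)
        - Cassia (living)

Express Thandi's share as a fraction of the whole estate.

Ximena takes one-half of 3,900,000 = 1,950,000. The remaining 1,950,000 passes to the descendants.
The descendants' portion (1,950,000) is divided into 5 shares of 390,000: Joaquin, Jakob, and Zelie each take 390,000; Elif's 390,000 share passes to Elif's issue; Bastian's 390,000 share passes to Bastian's issue.
Elif's share (390,000) passes entirely to Thandi.
Bastian's share (390,000) is divided into 3 shares of 130,000: Rangi and Cassia each take 130,000; Desmond's 130,000 share passes to Desmond's issue.
Desmond's share (130,000) is divided into 2 shares of 65,000: Ursula and Linnea each take 65,000.

Thandi receives 1/10 of the estate.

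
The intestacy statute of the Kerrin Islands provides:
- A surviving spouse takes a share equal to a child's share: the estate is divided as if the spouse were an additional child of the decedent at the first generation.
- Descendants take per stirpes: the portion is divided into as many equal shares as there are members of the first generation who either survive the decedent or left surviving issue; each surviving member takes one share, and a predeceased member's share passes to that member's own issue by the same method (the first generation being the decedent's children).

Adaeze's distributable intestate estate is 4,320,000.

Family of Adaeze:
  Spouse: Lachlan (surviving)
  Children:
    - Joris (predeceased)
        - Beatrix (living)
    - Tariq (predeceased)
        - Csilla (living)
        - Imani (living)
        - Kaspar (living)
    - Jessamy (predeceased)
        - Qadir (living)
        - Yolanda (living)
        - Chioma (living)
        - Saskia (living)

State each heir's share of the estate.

The spouse counts as an additional share at the children's level, so there are 4 primary shares of 1,080,000. Lachlan takes one such share (1,080,000).
The children's combined portion (3,240,000) is divided into 3 shares of 1,080,000: Joris's 1,080,000 share passes to Joris's issue; Tariq's 1,080,000 share passes to Tariq's issue; Jessamy's 1,080,000 share passes to Jessamy's issue.
Joris's share (1,080,000) passes entirely to Beatrix.
Tariq's share (1,080,000) is divided into 3 shares of 360,000: Csilla, Imani, and Kaspar each take 360,000.
Jessamy's share (1,080,000) is divided into 4 shares of 270,000: Qadir, Yolanda, Chioma, and Saskia each take 270,000.

Lachlan: 1,080,000; Beatrix: 1,080,000; Csilla: 360,000; Imani: 360,000; Kaspar: 360,000; Qadir: 270,000; Yolanda: 270,000; Chioma: 270,000; Saskia: 270,000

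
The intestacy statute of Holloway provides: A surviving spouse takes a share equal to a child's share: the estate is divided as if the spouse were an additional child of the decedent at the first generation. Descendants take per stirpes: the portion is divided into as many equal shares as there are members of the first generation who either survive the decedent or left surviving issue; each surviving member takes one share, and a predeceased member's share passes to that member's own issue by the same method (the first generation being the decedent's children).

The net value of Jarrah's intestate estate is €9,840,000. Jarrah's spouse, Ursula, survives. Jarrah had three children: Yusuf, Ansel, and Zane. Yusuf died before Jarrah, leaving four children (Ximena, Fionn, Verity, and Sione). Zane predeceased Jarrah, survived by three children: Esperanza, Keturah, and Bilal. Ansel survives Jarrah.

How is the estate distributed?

Ursula: €2,460,000; Ximena: €615,000; Fionn: €615,000; Verity: €615,000; Sione: €615,000; Ansel: €2,460,000; Esperanza: €820,000; Keturah: €820,000; Bilal: €820,000

The spouse counts as an additional share at the children's level, so there are 4 primary shares of €2,460,000. Ursula takes one such share (€2,460,000).
The children's combined portion (€7,380,000) is divided into 3 shares of €2,460,000: Ansel takes €2,460,000; Yusuf's €2,460,000 share passes to Yusuf's issue; Zane's €2,460,000 share passes to Zane's issue.
Yusuf's share (€2,460,000) is divided into 4 shares of €615,000: Ximena, Fionn, Verity, and Sione each take €615,000.
Zane's share (€2,460,000) is divided into 3 shares of €820,000: Esperanza, Keturah, and Bilal each take €820,000.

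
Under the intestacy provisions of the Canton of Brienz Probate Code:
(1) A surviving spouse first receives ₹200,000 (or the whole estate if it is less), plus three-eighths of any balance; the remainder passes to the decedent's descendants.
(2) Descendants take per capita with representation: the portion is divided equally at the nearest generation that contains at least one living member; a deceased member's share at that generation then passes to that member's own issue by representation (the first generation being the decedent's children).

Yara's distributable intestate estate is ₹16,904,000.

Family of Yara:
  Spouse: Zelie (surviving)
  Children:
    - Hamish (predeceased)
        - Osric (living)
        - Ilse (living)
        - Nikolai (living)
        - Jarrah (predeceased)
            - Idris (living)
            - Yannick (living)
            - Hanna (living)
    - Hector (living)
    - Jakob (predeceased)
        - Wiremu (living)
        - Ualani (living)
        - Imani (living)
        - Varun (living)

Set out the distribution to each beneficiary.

Zelie: ₹6,464,000; Osric: ₹870,000; Ilse: ₹870,000; Nikolai: ₹870,000; Idris: ₹290,000; Yannick: ₹290,000; Hanna: ₹290,000; Hector: ₹3,480,000; Wiremu: ₹870,000; Ualani: ₹870,000; Imani: ₹870,000; Varun: ₹870,000

Zelie first takes ₹200,000, leaving a balance of ₹16,704,000. Zelie then takes three-eighths of the balance (₹6,264,000), for a total of ₹6,464,000. The remaining ₹10,440,000 passes to the descendants.
The descendants' portion (₹10,440,000) is divided into 3 shares of ₹3,480,000: Hector takes ₹3,480,000; Hamish's ₹3,480,000 share passes to Hamish's issue; Jakob's ₹3,480,000 share passes to Jakob's issue.
Hamish's share (₹3,480,000) is divided into 4 shares of ₹870,000: Osric, Ilse, and Nikolai each take ₹870,000; Jarrah's ₹870,000 share passes to Jarrah's issue.
Jarrah's share (₹870,000) is divided into 3 shares of ₹290,000: Idris, Yannick, and Hanna each take ₹290,000.
Jakob's share (₹3,480,000) is divided into 4 shares of ₹870,000: Wiremu, Ualani, Imani, and Varun each take ₹870,000.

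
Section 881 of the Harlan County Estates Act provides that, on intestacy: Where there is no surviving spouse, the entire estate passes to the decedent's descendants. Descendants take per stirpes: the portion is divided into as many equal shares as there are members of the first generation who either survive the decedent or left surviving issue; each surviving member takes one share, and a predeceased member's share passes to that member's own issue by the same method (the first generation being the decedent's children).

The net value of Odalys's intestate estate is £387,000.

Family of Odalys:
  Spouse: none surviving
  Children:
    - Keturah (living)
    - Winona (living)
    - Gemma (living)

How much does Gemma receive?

The entire £387,000 passes to the descendants.
That amount (£387,000) is divided into 3 shares of £129,000: Keturah, Winona, and Gemma each take £129,000.

Gemma receives £129,000.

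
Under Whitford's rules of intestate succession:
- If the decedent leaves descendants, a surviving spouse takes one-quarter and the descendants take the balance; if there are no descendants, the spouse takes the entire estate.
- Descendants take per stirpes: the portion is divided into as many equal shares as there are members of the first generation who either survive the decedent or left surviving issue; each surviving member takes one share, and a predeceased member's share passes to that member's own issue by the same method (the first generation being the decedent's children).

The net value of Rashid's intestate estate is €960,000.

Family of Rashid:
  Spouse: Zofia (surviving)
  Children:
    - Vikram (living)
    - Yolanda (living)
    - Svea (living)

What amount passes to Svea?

Svea receives €240,000.

Zofia takes one-quarter of €960,000 = €240,000. The remaining €720,000 passes to the descendants.
The descendants' portion (€720,000) is divided into 3 shares of €240,000: Vikram, Yolanda, and Svea each take €240,000.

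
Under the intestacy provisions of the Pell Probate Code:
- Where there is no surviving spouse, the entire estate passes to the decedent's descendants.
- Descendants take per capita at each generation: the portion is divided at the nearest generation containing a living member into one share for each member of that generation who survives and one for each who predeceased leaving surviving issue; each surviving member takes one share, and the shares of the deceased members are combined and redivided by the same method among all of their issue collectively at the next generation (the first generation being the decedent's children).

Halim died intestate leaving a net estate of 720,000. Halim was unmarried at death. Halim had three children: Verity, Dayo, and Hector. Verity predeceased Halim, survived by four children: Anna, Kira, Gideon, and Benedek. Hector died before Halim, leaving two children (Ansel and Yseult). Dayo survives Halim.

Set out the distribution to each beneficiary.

Anna: 80,000; Kira: 80,000; Gideon: 80,000; Benedek: 80,000; Dayo: 240,000; Ansel: 80,000; Yseult: 80,000

The entire 720,000 passes to the descendants.
That amount (720,000) is divided at the children's generation into 3 shares of 240,000. Dayo takes 240,000. The 2 shares of the deceased (Verity and Hector) are combined into a pool of 480,000.
That pool (480,000) is divided at the grandchildren's generation equally among Anna, Kira, Gideon, Benedek, Ansel, and Yseult: 80,000 each.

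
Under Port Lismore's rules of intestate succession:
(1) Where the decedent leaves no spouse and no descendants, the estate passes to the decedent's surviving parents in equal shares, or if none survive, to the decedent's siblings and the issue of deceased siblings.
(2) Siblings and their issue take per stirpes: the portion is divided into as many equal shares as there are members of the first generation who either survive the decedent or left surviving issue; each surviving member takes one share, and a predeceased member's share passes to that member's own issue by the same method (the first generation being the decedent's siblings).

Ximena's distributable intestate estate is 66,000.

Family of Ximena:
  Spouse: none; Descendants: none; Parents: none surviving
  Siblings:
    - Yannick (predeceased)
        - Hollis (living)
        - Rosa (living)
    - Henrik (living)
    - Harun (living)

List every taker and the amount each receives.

The entire 66,000 passes to the siblings and their issue.
That amount (66,000) is divided into 3 shares of 22,000: Henrik and Harun each take 22,000; Yannick's 22,000 share passes to Yannick's issue.
Yannick's share (22,000) is divided into 2 shares of 11,000: Hollis and Rosa each take 11,000.

Hollis: 11,000; Rosa: 11,000; Henrik: 22,000; Harun: 22,000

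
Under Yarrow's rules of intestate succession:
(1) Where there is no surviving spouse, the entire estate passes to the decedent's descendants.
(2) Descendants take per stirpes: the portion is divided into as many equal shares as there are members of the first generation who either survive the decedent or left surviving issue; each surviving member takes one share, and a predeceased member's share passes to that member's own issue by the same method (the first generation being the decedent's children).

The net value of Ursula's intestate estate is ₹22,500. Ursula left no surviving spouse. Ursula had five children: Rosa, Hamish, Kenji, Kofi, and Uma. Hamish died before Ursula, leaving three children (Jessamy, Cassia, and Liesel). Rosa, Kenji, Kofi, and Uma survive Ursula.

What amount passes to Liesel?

The entire ₹22,500 passes to the descendants.
That amount (₹22,500) is divided into 5 shares of ₹4,500: Rosa, Kenji, Kofi, and Uma each take ₹4,500; Hamish's ₹4,500 share passes to Hamish's issue.
Hamish's share (₹4,500) is divided into 3 shares of ₹1,500: Jessamy, Cassia, and Liesel each take ₹1,500.

Liesel receives ₹1,500.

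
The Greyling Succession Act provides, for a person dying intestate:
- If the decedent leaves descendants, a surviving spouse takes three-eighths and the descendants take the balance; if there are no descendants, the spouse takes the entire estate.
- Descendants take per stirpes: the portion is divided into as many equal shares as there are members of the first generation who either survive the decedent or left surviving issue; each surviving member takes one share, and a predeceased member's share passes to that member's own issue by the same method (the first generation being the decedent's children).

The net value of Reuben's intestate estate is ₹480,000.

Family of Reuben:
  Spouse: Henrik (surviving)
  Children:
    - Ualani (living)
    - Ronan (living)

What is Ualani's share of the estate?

Ualani receives ₹150,000.

Henrik takes three-eighths of ₹480,000 = ₹180,000. The remaining ₹300,000 passes to the descendants.
The descendants' portion (₹300,000) is divided into 2 shares of ₹150,000: Ualani and Ronan each take ₹150,000.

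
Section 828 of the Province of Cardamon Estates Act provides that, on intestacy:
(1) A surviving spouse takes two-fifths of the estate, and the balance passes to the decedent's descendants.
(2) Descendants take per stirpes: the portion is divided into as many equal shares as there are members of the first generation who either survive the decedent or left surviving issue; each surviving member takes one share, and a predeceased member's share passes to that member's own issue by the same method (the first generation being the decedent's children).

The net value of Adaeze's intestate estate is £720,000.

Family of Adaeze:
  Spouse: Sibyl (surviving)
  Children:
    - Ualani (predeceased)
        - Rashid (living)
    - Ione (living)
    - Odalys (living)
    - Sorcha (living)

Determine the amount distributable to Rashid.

Sibyl takes two-fifths of £720,000 = £288,000. The remaining £432,000 passes to the descendants.
The descendants' portion (£432,000) is divided into 4 shares of £108,000: Ione, Odalys, and Sorcha each take £108,000; Ualani's £108,000 share passes to Ualani's issue.
Ualani's share (£108,000) passes entirely to Rashid.

Rashid receives £108,000.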